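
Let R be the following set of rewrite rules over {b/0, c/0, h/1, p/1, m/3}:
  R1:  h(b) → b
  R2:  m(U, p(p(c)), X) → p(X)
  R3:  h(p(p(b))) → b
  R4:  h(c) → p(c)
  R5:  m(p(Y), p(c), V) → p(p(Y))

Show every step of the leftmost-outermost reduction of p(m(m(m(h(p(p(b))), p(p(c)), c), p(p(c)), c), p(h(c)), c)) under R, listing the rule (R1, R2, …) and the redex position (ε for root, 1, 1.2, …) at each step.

1. p(m(m(m(h(p(p(b))), p(p(c)), c), p(p(c)), c), p(h(c)), c))  →  p(m(p(c), p(h(c)), c))   [R2 at 1.1]
2. p(m(p(c), p(h(c)), c))  →  p(m(p(c), p(p(c)), c))   [R4 at 1.2.1]
3. p(m(p(c), p(p(c)), c))  →  p(p(c))   [R2 at 1]

p(p(c))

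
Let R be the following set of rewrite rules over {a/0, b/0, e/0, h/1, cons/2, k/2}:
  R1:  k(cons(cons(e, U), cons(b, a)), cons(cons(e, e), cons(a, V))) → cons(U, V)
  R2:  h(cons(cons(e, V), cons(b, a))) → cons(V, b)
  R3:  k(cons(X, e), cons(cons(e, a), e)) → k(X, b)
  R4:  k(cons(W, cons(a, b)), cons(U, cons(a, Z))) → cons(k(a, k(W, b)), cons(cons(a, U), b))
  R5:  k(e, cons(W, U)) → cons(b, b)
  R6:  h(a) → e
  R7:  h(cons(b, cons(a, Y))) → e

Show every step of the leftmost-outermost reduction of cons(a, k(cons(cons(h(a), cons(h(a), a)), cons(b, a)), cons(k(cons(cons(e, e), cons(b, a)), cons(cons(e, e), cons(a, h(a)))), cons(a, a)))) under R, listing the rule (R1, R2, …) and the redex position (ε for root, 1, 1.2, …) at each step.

1. cons(a, k(cons(cons(h(a), cons(h(a), a)), cons(b, a)), cons(k(cons(cons(e, e), cons(b, a)), cons(cons(e, e), cons(a, h(a)))), cons(a, a))))  →  cons(a, k(cons(cons(e, cons(h(a), a)), cons(b, a)), cons(k(cons(cons(e, e), cons(b, a)), cons(cons(e, e), cons(a, h(a)))), cons(a, a))))   [R6 at 2.1.1.1]
2. cons(a, k(cons(cons(e, cons(h(a), a)), cons(b, a)), cons(k(cons(cons(e, e), cons(b, a)), cons(cons(e, e), cons(a, h(a)))), cons(a, a))))  →  cons(a, k(cons(cons(e, cons(e, a)), cons(b, a)), cons(k(cons(cons(e, e), cons(b, a)), cons(cons(e, e), cons(a, h(a)))), cons(a, a))))   [R6 at 2.1.1.2.1]
3. cons(a, k(cons(cons(e, cons(e, a)), cons(b, a)), cons(k(cons(cons(e, e), cons(b, a)), cons(cons(e, e), cons(a, h(a)))), cons(a, a))))  →  cons(a, k(cons(cons(e, cons(e, a)), cons(b, a)), cons(cons(e, h(a)), cons(a, a))))   [R1 at 2.2.1]
4. cons(a, k(cons(cons(e, cons(e, a)), cons(b, a)), cons(cons(e, h(a)), cons(a, a))))  →  cons(a, k(cons(cons(e, cons(e, a)), cons(b, a)), cons(cons(e, e), cons(a, a))))   [R6 at 2.2.1.2]
5. cons(a, k(cons(cons(e, cons(e, a)), cons(b, a)), cons(cons(e, e), cons(a, a))))  →  cons(a, cons(cons(e, a), a))   [R1 at 2]

cons(a, cons(cons(e, a), a))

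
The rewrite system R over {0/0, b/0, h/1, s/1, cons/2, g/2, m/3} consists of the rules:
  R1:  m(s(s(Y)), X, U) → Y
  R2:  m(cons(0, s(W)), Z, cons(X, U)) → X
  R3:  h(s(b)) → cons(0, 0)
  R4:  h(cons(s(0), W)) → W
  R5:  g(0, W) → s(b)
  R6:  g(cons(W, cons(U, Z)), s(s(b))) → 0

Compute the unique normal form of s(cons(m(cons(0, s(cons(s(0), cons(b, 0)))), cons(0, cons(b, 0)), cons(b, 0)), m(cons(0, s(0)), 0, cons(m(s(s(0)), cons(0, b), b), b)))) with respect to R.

s(cons(b, 0))

1. s(cons(m(cons(0, s(cons(s(0), cons(b, 0)))), cons(0, cons(b, 0)), cons(b, 0)), m(cons(0, s(0)), 0, cons(m(s(s(0)), cons(0, b), b), b))))  →  s(cons(b, m(cons(0, s(0)), 0, cons(m(s(s(0)), cons(0, b), b), b))))   [R2 at 1.1]
2. s(cons(b, m(cons(0, s(0)), 0, cons(m(s(s(0)), cons(0, b), b), b))))  →  s(cons(b, m(s(s(0)), cons(0, b), b)))   [R2 at 1.2]
3. s(cons(b, m(s(s(0)), cons(0, b), b)))  →  s(cons(b, 0))   [R1 at 1.2]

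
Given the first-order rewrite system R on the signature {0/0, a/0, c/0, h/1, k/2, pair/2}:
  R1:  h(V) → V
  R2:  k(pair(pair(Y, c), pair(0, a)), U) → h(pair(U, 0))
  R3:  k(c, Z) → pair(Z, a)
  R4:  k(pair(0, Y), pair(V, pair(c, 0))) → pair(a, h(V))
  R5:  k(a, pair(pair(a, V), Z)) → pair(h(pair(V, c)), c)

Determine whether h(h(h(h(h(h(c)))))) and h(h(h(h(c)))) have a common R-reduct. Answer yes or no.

yes — NF(t₁) = c, NF(t₂) = c

Reduce t₁ = h(h(h(h(h(h(c)))))):
1. h(h(h(h(h(h(c))))))  →  h(h(h(h(h(c)))))   [R1 at ε]
2. h(h(h(h(h(c)))))  →  h(h(h(h(c))))   [R1 at ε]
3. h(h(h(h(c))))  →  h(h(h(c)))   [R1 at ε]
4. h(h(h(c)))  →  h(h(c))   [R1 at ε]
5. h(h(c))  →  h(c)   [R1 at ε]
6. h(c)  →  c   [R1 at ε]

Reduce t₂ = h(h(h(h(c)))):
1. h(h(h(h(c))))  →  h(h(h(c)))   [R1 at ε]
2. h(h(h(c)))  →  h(h(c))   [R1 at ε]
3. h(h(c))  →  h(c)   [R1 at ε]
4. h(c)  →  c   [R1 at ε]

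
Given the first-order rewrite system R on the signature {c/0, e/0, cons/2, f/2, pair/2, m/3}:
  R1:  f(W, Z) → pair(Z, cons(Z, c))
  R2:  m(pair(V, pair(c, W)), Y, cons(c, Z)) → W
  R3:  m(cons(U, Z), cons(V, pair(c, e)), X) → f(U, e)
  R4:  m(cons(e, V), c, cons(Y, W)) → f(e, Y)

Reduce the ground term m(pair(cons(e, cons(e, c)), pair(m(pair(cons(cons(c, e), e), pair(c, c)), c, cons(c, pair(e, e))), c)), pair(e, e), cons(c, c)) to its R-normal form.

1. m(pair(cons(e, cons(e, c)), pair(m(pair(cons(cons(c, e), e), pair(c, c)), c, cons(c, pair(e, e))), c)), pair(e, e), cons(c, c))  →  m(pair(cons(e, cons(e, c)), pair(c, c)), pair(e, e), cons(c, c))   [R2 at 1.2.1]
2. m(pair(cons(e, cons(e, c)), pair(c, c)), pair(e, e), cons(c, c))  →  c   [R2 at ε]

c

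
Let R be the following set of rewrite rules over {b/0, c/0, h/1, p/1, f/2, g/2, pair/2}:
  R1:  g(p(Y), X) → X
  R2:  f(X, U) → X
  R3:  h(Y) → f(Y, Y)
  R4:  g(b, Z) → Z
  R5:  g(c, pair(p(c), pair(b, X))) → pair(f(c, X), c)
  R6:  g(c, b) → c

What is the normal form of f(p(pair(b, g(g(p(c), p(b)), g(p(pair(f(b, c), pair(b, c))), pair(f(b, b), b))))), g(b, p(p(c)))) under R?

p(pair(b, pair(b, b)))

1. f(p(pair(b, g(g(p(c), p(b)), g(p(pair(f(b, c), pair(b, c))), pair(f(b, b), b))))), g(b, p(p(c))))  →  p(pair(b, g(g(p(c), p(b)), g(p(pair(f(b, c), pair(b, c))), pair(f(b, b), b)))))   [R2 at ε]
2. p(pair(b, g(g(p(c), p(b)), g(p(pair(f(b, c), pair(b, c))), pair(f(b, b), b)))))  →  p(pair(b, g(p(b), g(p(pair(f(b, c), pair(b, c))), pair(f(b, b), b)))))   [R1 at 1.2.1]
3. p(pair(b, g(p(b), g(p(pair(f(b, c), pair(b, c))), pair(f(b, b), b)))))  →  p(pair(b, g(p(pair(f(b, c), pair(b, c))), pair(f(b, b), b))))   [R1 at 1.2]
4. p(pair(b, g(p(pair(f(b, c), pair(b, c))), pair(f(b, b), b))))  →  p(pair(b, pair(f(b, b), b)))   [R1 at 1.2]
5. p(pair(b, pair(f(b, b), b)))  →  p(pair(b, pair(b, b)))   [R2 at 1.2.1]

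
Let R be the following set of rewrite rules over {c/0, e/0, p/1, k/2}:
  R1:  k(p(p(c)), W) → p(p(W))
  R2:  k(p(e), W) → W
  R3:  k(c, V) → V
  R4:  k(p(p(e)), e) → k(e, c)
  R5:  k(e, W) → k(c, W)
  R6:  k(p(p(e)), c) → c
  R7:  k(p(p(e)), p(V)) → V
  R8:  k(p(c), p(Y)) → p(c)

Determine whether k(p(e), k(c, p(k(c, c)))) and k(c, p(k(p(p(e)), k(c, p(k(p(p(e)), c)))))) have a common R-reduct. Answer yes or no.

yes — NF(t₁) = p(c), NF(t₂) = p(c)

Reduce t₁ = k(p(e), k(c, p(k(c, c)))):
1. k(p(e), k(c, p(k(c, c))))  →  k(c, p(k(c, c)))   [R2 at ε]
2. k(c, p(k(c, c)))  →  p(k(c, c))   [R3 at ε]
3. p(k(c, c))  →  p(c)   [R3 at 1]

Reduce t₂ = k(c, p(k(p(p(e)), k(c, p(k(p(p(e)), c)))))):
1. k(c, p(k(p(p(e)), k(c, p(k(p(p(e)), c))))))  →  p(k(p(p(e)), k(c, p(k(p(p(e)), c)))))   [R3 at ε]
2. p(k(p(p(e)), k(c, p(k(p(p(e)), c)))))  →  p(k(p(p(e)), p(k(p(p(e)), c))))   [R3 at 1.2]
3. p(k(p(p(e)), p(k(p(p(e)), c))))  →  p(k(p(p(e)), c))   [R7 at 1]
4. p(k(p(p(e)), c))  →  p(c)   [R6 at 1]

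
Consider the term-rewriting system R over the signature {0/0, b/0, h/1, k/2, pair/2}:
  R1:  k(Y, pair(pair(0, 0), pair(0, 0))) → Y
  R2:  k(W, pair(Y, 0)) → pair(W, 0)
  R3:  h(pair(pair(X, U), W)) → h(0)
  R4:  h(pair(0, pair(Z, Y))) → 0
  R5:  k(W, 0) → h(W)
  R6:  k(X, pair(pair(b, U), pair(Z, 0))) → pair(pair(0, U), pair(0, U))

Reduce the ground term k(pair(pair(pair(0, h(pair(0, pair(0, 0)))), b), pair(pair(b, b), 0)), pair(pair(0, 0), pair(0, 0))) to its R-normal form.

pair(pair(pair(0, 0), b), pair(pair(b, b), 0))

1. k(pair(pair(pair(0, h(pair(0, pair(0, 0)))), b), pair(pair(b, b), 0)), pair(pair(0, 0), pair(0, 0)))  →  pair(pair(pair(0, h(pair(0, pair(0, 0)))), b), pair(pair(b, b), 0))   [R1 at ε]
2. pair(pair(pair(0, h(pair(0, pair(0, 0)))), b), pair(pair(b, b), 0))  →  pair(pair(pair(0, 0), b), pair(pair(b, b), 0))   [R4 at 1.1.2]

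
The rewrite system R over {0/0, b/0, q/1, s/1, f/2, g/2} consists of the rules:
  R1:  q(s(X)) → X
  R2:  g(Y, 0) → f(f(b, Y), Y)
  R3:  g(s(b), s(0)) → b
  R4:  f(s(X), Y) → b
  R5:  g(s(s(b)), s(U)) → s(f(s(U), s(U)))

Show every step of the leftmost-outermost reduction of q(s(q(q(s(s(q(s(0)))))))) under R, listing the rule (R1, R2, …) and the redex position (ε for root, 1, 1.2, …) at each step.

1. q(s(q(q(s(s(q(s(0))))))))  →  q(q(s(s(q(s(0))))))   [R1 at ε]
2. q(q(s(s(q(s(0))))))  →  q(s(q(s(0))))   [R1 at 1]
3. q(s(q(s(0))))  →  q(s(0))   [R1 at ε]
4. q(s(0))  →  0   [R1 at ε]

0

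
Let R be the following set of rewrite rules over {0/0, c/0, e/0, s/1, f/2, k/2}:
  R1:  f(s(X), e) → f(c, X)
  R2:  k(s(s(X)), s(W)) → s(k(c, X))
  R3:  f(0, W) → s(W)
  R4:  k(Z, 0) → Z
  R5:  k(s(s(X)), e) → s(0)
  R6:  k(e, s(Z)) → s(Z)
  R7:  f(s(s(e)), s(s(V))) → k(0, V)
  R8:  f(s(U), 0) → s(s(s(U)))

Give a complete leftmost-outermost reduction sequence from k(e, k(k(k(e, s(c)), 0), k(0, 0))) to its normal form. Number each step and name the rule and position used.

1. k(e, k(k(k(e, s(c)), 0), k(0, 0)))  →  k(e, k(k(e, s(c)), k(0, 0)))   [R4 at 2.1]
2. k(e, k(k(e, s(c)), k(0, 0)))  →  k(e, k(s(c), k(0, 0)))   [R6 at 2.1]
3. k(e, k(s(c), k(0, 0)))  →  k(e, k(s(c), 0))   [R4 at 2.2]
4. k(e, k(s(c), 0))  →  k(e, s(c))   [R4 at 2]
5. k(e, s(c))  →  s(c)   [R6 at ε]

s(c)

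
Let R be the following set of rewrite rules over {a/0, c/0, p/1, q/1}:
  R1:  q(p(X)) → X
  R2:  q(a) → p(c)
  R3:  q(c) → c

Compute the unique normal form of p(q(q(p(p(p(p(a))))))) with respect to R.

p(p(p(a)))

1. p(q(q(p(p(p(p(a)))))))  →  p(q(p(p(p(a)))))   [R1 at 1.1]
2. p(q(p(p(p(a)))))  →  p(p(p(a)))   [R1 at 1]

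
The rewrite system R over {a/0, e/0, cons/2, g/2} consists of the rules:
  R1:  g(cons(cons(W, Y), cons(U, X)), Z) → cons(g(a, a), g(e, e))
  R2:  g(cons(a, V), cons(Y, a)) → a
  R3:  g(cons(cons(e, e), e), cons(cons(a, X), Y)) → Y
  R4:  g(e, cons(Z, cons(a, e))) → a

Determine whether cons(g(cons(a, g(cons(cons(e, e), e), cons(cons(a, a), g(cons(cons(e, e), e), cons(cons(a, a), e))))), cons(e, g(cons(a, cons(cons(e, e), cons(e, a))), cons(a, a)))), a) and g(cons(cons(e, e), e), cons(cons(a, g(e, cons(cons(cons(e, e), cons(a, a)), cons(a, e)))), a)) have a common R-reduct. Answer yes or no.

Reduce t₁ = cons(g(cons(a, g(cons(cons(e, e), e), cons(cons(a, a), g(cons(cons(e, e), e), cons(cons(a, a), e))))), cons(e, g(cons(a, cons(cons(e, e), cons(e, a))), cons(a, a)))), a):
1. cons(g(cons(a, g(cons(cons(e, e), e), cons(cons(a, a), g(cons(cons(e, e), e), cons(cons(a, a), e))))), cons(e, g(cons(a, cons(cons(e, e), cons(e, a))), cons(a, a)))), a)  →  cons(g(cons(a, g(cons(cons(e, e), e), cons(cons(a, a), e))), cons(e, g(cons(a, cons(cons(e, e), cons(e, a))), cons(a, a)))), a)   [R3 at 1.1.2]
2. cons(g(cons(a, g(cons(cons(e, e), e), cons(cons(a, a), e))), cons(e, g(cons(a, cons(cons(e, e), cons(e, a))), cons(a, a)))), a)  →  cons(g(cons(a, e), cons(e, g(cons(a, cons(cons(e, e), cons(e, a))), cons(a, a)))), a)   [R3 at 1.1.2]
3. cons(g(cons(a, e), cons(e, g(cons(a, cons(cons(e, e), cons(e, a))), cons(a, a)))), a)  →  cons(g(cons(a, e), cons(e, a)), a)   [R2 at 1.2.2]
4. cons(g(cons(a, e), cons(e, a)), a)  →  cons(a, a)   [R2 at 1]

Reduce t₂ = g(cons(cons(e, e), e), cons(cons(a, g(e, cons(cons(cons(e, e), cons(a, a)), cons(a, e)))), a)):
1. g(cons(cons(e, e), e), cons(cons(a, g(e, cons(cons(cons(e, e), cons(a, a)), cons(a, e)))), a))  →  a   [R3 at ε]

no — NF(t₁) = cons(a, a), NF(t₂) = a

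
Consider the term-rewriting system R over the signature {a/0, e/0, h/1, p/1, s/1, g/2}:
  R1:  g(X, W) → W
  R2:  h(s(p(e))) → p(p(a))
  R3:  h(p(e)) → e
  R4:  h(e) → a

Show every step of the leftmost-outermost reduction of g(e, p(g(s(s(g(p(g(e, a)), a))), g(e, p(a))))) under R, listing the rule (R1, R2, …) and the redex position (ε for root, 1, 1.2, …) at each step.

1. g(e, p(g(s(s(g(p(g(e, a)), a))), g(e, p(a)))))  →  p(g(s(s(g(p(g(e, a)), a))), g(e, p(a))))   [R1 at ε]
2. p(g(s(s(g(p(g(e, a)), a))), g(e, p(a))))  →  p(g(e, p(a)))   [R1 at 1]
3. p(g(e, p(a)))  →  p(p(a))   [R1 at 1]

p(p(a))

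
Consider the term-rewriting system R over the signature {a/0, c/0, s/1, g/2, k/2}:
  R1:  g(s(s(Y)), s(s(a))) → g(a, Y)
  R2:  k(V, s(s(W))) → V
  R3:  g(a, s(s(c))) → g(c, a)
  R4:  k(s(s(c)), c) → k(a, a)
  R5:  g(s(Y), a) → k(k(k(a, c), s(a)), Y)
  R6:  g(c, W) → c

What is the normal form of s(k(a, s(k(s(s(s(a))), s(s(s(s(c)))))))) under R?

1. s(k(a, s(k(s(s(s(a))), s(s(s(s(c))))))))  →  s(k(a, s(s(s(s(a))))))   [R2 at 1.2.1]
2. s(k(a, s(s(s(s(a))))))  →  s(a)   [R2 at 1]

s(a)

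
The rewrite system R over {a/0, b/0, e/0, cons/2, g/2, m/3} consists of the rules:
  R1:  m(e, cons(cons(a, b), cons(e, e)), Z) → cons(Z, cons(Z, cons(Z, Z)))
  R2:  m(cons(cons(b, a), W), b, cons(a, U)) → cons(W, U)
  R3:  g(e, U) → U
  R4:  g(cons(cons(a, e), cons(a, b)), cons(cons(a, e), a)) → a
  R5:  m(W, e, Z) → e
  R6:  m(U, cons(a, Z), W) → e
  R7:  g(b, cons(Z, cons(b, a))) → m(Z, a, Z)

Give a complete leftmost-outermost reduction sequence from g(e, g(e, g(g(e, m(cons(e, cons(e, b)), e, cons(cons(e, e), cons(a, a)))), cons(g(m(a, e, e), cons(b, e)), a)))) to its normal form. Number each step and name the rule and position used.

cons(cons(b, e), a)

1. g(e, g(e, g(g(e, m(cons(e, cons(e, b)), e, cons(cons(e, e), cons(a, a)))), cons(g(m(a, e, e), cons(b, e)), a))))  →  g(e, g(g(e, m(cons(e, cons(e, b)), e, cons(cons(e, e), cons(a, a)))), cons(g(m(a, e, e), cons(b, e)), a)))   [R3 at ε]
2. g(e, g(g(e, m(cons(e, cons(e, b)), e, cons(cons(e, e), cons(a, a)))), cons(g(m(a, e, e), cons(b, e)), a)))  →  g(g(e, m(cons(e, cons(e, b)), e, cons(cons(e, e), cons(a, a)))), cons(g(m(a, e, e), cons(b, e)), a))   [R3 at ε]
3. g(g(e, m(cons(e, cons(e, b)), e, cons(cons(e, e), cons(a, a)))), cons(g(m(a, e, e), cons(b, e)), a))  →  g(m(cons(e, cons(e, b)), e, cons(cons(e, e), cons(a, a))), cons(g(m(a, e, e), cons(b, e)), a))   [R3 at 1]
4. g(m(cons(e, cons(e, b)), e, cons(cons(e, e), cons(a, a))), cons(g(m(a, e, e), cons(b, e)), a))  →  g(e, cons(g(m(a, e, e), cons(b, e)), a))   [R5 at 1]
5. g(e, cons(g(m(a, e, e), cons(b, e)), a))  →  cons(g(m(a, e, e), cons(b, e)), a)   [R3 at ε]
6. cons(g(m(a, e, e), cons(b, e)), a)  →  cons(g(e, cons(b, e)), a)   [R5 at 1.1]
7. cons(g(e, cons(b, e)), a)  →  cons(cons(b, e), a)   [R3 at 1]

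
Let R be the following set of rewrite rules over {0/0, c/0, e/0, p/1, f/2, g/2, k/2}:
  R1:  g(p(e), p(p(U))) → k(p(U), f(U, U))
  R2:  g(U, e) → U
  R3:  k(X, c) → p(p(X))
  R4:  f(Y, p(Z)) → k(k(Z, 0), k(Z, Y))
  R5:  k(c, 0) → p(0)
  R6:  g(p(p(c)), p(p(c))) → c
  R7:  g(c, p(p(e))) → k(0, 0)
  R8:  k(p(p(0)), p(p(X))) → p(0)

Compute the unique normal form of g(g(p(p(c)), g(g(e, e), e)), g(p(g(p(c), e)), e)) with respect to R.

1. g(g(p(p(c)), g(g(e, e), e)), g(p(g(p(c), e)), e))  →  g(g(p(p(c)), g(e, e)), g(p(g(p(c), e)), e))   [R2 at 1.2]
2. g(g(p(p(c)), g(e, e)), g(p(g(p(c), e)), e))  →  g(g(p(p(c)), e), g(p(g(p(c), e)), e))   [R2 at 1.2]
3. g(g(p(p(c)), e), g(p(g(p(c), e)), e))  →  g(p(p(c)), g(p(g(p(c), e)), e))   [R2 at 1]
4. g(p(p(c)), g(p(g(p(c), e)), e))  →  g(p(p(c)), p(g(p(c), e)))   [R2 at 2]
5. g(p(p(c)), p(g(p(c), e)))  →  g(p(p(c)), p(p(c)))   [R2 at 2.1]
6. g(p(p(c)), p(p(c)))  →  c   [R6 at ε]

c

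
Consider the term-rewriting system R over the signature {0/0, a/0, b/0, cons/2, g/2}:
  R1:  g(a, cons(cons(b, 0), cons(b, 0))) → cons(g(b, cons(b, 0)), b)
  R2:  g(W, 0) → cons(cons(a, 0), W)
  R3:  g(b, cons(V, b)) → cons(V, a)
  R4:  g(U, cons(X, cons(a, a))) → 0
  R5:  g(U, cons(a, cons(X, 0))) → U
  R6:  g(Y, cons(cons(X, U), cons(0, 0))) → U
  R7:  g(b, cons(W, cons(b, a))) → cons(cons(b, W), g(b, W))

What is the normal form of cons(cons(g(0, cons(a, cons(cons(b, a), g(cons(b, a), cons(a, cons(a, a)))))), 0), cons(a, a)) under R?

cons(cons(0, 0), cons(a, a))

1. cons(cons(g(0, cons(a, cons(cons(b, a), g(cons(b, a), cons(a, cons(a, a)))))), 0), cons(a, a))  →  cons(cons(g(0, cons(a, cons(cons(b, a), 0))), 0), cons(a, a))   [R4 at 1.1.2.2.2]
2. cons(cons(g(0, cons(a, cons(cons(b, a), 0))), 0), cons(a, a))  →  cons(cons(0, 0), cons(a, a))   [R5 at 1.1]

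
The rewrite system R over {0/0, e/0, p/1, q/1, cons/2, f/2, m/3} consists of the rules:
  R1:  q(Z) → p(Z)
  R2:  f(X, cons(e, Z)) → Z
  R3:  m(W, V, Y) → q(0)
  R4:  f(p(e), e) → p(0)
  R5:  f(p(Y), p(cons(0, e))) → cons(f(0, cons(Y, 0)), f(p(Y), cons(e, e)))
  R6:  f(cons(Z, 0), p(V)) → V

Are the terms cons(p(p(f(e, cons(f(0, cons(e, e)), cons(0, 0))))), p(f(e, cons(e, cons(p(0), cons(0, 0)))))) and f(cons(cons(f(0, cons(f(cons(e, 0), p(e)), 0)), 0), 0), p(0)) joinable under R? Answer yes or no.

Reduce t₁ = cons(p(p(f(e, cons(f(0, cons(e, e)), cons(0, 0))))), p(f(e, cons(e, cons(p(0), cons(0, 0)))))):
1. cons(p(p(f(e, cons(f(0, cons(e, e)), cons(0, 0))))), p(f(e, cons(e, cons(p(0), cons(0, 0))))))  →  cons(p(p(f(e, cons(e, cons(0, 0))))), p(f(e, cons(e, cons(p(0), cons(0, 0))))))   [R2 at 1.1.1.2.1]
2. cons(p(p(f(e, cons(e, cons(0, 0))))), p(f(e, cons(e, cons(p(0), cons(0, 0))))))  →  cons(p(p(cons(0, 0))), p(f(e, cons(e, cons(p(0), cons(0, 0))))))   [R2 at 1.1.1]
3. cons(p(p(cons(0, 0))), p(f(e, cons(e, cons(p(0), cons(0, 0))))))  →  cons(p(p(cons(0, 0))), p(cons(p(0), cons(0, 0))))   [R2 at 2.1]

Reduce t₂ = f(cons(cons(f(0, cons(f(cons(e, 0), p(e)), 0)), 0), 0), p(0)):
1. f(cons(cons(f(0, cons(f(cons(e, 0), p(e)), 0)), 0), 0), p(0))  →  0   [R6 at ε]

no — NF(t₁) = cons(p(p(cons(0, 0))), p(cons(p(0), cons(0, 0)))), NF(t₂) = 0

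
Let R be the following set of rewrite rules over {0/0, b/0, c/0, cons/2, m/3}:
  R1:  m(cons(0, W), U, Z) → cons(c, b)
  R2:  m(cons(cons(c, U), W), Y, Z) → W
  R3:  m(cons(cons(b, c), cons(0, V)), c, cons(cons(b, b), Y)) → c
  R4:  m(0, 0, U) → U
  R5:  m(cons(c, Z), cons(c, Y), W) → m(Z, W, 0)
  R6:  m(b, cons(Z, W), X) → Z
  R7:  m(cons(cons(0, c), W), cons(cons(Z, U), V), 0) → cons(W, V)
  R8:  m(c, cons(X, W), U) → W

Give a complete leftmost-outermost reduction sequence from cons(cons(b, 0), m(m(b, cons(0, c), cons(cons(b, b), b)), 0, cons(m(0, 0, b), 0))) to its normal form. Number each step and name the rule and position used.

cons(cons(b, 0), cons(b, 0))

1. cons(cons(b, 0), m(m(b, cons(0, c), cons(cons(b, b), b)), 0, cons(m(0, 0, b), 0)))  →  cons(cons(b, 0), m(0, 0, cons(m(0, 0, b), 0)))   [R6 at 2.1]
2. cons(cons(b, 0), m(0, 0, cons(m(0, 0, b), 0)))  →  cons(cons(b, 0), cons(m(0, 0, b), 0))   [R4 at 2]
3. cons(cons(b, 0), cons(m(0, 0, b), 0))  →  cons(cons(b, 0), cons(b, 0))   [R4 at 2.1]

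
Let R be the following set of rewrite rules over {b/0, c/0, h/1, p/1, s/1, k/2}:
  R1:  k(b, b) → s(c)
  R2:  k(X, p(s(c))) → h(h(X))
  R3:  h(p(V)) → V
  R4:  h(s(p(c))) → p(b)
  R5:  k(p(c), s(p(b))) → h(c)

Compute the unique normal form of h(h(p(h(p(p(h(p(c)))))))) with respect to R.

1. h(h(p(h(p(p(h(p(c))))))))  →  h(h(p(p(h(p(c))))))   [R3 at 1]
2. h(h(p(p(h(p(c))))))  →  h(p(h(p(c))))   [R3 at 1]
3. h(p(h(p(c))))  →  h(p(c))   [R3 at ε]
4. h(p(c))  →  c   [R3 at ε]

c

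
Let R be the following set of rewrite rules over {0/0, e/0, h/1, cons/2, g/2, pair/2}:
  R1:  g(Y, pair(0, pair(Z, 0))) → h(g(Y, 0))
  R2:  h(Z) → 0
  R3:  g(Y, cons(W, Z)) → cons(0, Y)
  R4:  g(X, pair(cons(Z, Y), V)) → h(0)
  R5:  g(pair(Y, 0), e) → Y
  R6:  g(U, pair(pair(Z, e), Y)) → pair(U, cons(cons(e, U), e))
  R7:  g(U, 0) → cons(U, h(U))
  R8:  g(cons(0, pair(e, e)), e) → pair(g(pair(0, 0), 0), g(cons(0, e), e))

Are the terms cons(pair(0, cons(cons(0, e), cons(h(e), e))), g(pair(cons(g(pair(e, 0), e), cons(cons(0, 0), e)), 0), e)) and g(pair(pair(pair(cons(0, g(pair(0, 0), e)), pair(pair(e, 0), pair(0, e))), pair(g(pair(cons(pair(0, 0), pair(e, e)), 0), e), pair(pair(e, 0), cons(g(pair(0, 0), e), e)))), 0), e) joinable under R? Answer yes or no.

no — NF(t₁) = cons(pair(0, cons(cons(0, e), cons(0, e))), cons(e, cons(cons(0, 0), e))), NF(t₂) = pair(pair(cons(0, 0), pair(pair(e, 0), pair(0, e))), pair(cons(pair(0, 0), pair(e, e)), pair(pair(e, 0), cons(0, e))))

Reduce t₁ = cons(pair(0, cons(cons(0, e), cons(h(e), e))), g(pair(cons(g(pair(e, 0), e), cons(cons(0, 0), e)), 0), e)):
1. cons(pair(0, cons(cons(0, e), cons(h(e), e))), g(pair(cons(g(pair(e, 0), e), cons(cons(0, 0), e)), 0), e))  →  cons(pair(0, cons(cons(0, e), cons(0, e))), g(pair(cons(g(pair(e, 0), e), cons(cons(0, 0), e)), 0), e))   [R2 at 1.2.2.1]
2. cons(pair(0, cons(cons(0, e), cons(0, e))), g(pair(cons(g(pair(e, 0), e), cons(cons(0, 0), e)), 0), e))  →  cons(pair(0, cons(cons(0, e), cons(0, e))), cons(g(pair(e, 0), e), cons(cons(0, 0), e)))   [R5 at 2]
3. cons(pair(0, cons(cons(0, e), cons(0, e))), cons(g(pair(e, 0), e), cons(cons(0, 0), e)))  →  cons(pair(0, cons(cons(0, e), cons(0, e))), cons(e, cons(cons(0, 0), e)))   [R5 at 2.1]

Reduce t₂ = g(pair(pair(pair(cons(0, g(pair(0, 0), e)), pair(pair(e, 0), pair(0, e))), pair(g(pair(cons(pair(0, 0), pair(e, e)), 0), e), pair(pair(e, 0), cons(g(pair(0, 0), e), e)))), 0), e):
1. g(pair(pair(pair(cons(0, g(pair(0, 0), e)), pair(pair(e, 0), pair(0, e))), pair(g(pair(cons(pair(0, 0), pair(e, e)), 0), e), pair(pair(e, 0), cons(g(pair(0, 0), e), e)))), 0), e)  →  pair(pair(cons(0, g(pair(0, 0), e)), pair(pair(e, 0), pair(0, e))), pair(g(pair(cons(pair(0, 0), pair(e, e)), 0), e), pair(pair(e, 0), cons(g(pair(0, 0), e), e))))   [R5 at ε]
2. pair(pair(cons(0, g(pair(0, 0), e)), pair(pair(e, 0), pair(0, e))), pair(g(pair(cons(pair(0, 0), pair(e, e)), 0), e), pair(pair(e, 0), cons(g(pair(0, 0), e), e))))  →  pair(pair(cons(0, 0), pair(pair(e, 0), pair(0, e))), pair(g(pair(cons(pair(0, 0), pair(e, e)), 0), e), pair(pair(e, 0), cons(g(pair(0, 0), e), e))))   [R5 at 1.1.2]
3. pair(pair(cons(0, 0), pair(pair(e, 0), pair(0, e))), pair(g(pair(cons(pair(0, 0), pair(e, e)), 0), e), pair(pair(e, 0), cons(g(pair(0, 0), e), e))))  →  pair(pair(cons(0, 0), pair(pair(e, 0), pair(0, e))), pair(cons(pair(0, 0), pair(e, e)), pair(pair(e, 0), cons(g(pair(0, 0), e), e))))   [R5 at 2.1]
4. pair(pair(cons(0, 0), pair(pair(e, 0), pair(0, e))), pair(cons(pair(0, 0), pair(e, e)), pair(pair(e, 0), cons(g(pair(0, 0), e), e))))  →  pair(pair(cons(0, 0), pair(pair(e, 0), pair(0, e))), pair(cons(pair(0, 0), pair(e, e)), pair(pair(e, 0), cons(0, e))))   [R5 at 2.2.2.1]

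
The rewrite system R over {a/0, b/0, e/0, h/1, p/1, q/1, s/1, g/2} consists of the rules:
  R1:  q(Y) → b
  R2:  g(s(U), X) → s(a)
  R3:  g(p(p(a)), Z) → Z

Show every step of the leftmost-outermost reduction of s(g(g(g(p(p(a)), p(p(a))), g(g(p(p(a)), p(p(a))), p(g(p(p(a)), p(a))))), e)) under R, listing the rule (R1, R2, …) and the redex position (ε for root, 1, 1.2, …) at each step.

1. s(g(g(g(p(p(a)), p(p(a))), g(g(p(p(a)), p(p(a))), p(g(p(p(a)), p(a))))), e))  →  s(g(g(p(p(a)), g(g(p(p(a)), p(p(a))), p(g(p(p(a)), p(a))))), e))   [R3 at 1.1.1]
2. s(g(g(p(p(a)), g(g(p(p(a)), p(p(a))), p(g(p(p(a)), p(a))))), e))  →  s(g(g(g(p(p(a)), p(p(a))), p(g(p(p(a)), p(a)))), e))   [R3 at 1.1]
3. s(g(g(g(p(p(a)), p(p(a))), p(g(p(p(a)), p(a)))), e))  →  s(g(g(p(p(a)), p(g(p(p(a)), p(a)))), e))   [R3 at 1.1.1]
4. s(g(g(p(p(a)), p(g(p(p(a)), p(a)))), e))  →  s(g(p(g(p(p(a)), p(a))), e))   [R3 at 1.1]
5. s(g(p(g(p(p(a)), p(a))), e))  →  s(g(p(p(a)), e))   [R3 at 1.1.1]
6. s(g(p(p(a)), e))  →  s(e)   [R3 at 1]

s(e)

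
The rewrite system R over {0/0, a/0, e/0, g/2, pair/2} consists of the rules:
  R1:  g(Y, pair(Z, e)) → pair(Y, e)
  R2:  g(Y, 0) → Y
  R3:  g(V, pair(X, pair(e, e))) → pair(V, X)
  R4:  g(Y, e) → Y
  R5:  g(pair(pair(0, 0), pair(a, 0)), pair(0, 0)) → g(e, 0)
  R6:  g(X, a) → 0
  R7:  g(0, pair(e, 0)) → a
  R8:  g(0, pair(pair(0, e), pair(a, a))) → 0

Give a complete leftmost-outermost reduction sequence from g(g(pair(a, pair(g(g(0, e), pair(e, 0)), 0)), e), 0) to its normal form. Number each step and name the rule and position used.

pair(a, pair(a, 0))

1. g(g(pair(a, pair(g(g(0, e), pair(e, 0)), 0)), e), 0)  →  g(pair(a, pair(g(g(0, e), pair(e, 0)), 0)), e)   [R2 at ε]
2. g(pair(a, pair(g(g(0, e), pair(e, 0)), 0)), e)  →  pair(a, pair(g(g(0, e), pair(e, 0)), 0))   [R4 at ε]
3. pair(a, pair(g(g(0, e), pair(e, 0)), 0))  →  pair(a, pair(g(0, pair(e, 0)), 0))   [R4 at 2.1.1]
4. pair(a, pair(g(0, pair(e, 0)), 0))  →  pair(a, pair(a, 0))   [R7 at 2.1]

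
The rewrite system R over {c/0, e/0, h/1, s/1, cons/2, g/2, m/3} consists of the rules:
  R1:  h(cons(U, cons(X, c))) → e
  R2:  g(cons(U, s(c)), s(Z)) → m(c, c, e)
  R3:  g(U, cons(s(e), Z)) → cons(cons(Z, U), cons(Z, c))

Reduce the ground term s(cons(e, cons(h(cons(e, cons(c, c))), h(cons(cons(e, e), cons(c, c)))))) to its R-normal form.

s(cons(e, cons(e, e)))

1. s(cons(e, cons(h(cons(e, cons(c, c))), h(cons(cons(e, e), cons(c, c))))))  →  s(cons(e, cons(e, h(cons(cons(e, e), cons(c, c))))))   [R1 at 1.2.1]
2. s(cons(e, cons(e, h(cons(cons(e, e), cons(c, c))))))  →  s(cons(e, cons(e, e)))   [R1 at 1.2.2]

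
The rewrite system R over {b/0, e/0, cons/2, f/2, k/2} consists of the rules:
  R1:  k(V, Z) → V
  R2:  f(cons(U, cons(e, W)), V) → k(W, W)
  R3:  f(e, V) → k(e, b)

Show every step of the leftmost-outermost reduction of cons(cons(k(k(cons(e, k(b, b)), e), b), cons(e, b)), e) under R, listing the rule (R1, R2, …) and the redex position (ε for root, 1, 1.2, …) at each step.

1. cons(cons(k(k(cons(e, k(b, b)), e), b), cons(e, b)), e)  →  cons(cons(k(cons(e, k(b, b)), e), cons(e, b)), e)   [R1 at 1.1]
2. cons(cons(k(cons(e, k(b, b)), e), cons(e, b)), e)  →  cons(cons(cons(e, k(b, b)), cons(e, b)), e)   [R1 at 1.1]
3. cons(cons(cons(e, k(b, b)), cons(e, b)), e)  →  cons(cons(cons(e, b), cons(e, b)), e)   [R1 at 1.1.2]

cons(cons(cons(e, b), cons(e, b)), e)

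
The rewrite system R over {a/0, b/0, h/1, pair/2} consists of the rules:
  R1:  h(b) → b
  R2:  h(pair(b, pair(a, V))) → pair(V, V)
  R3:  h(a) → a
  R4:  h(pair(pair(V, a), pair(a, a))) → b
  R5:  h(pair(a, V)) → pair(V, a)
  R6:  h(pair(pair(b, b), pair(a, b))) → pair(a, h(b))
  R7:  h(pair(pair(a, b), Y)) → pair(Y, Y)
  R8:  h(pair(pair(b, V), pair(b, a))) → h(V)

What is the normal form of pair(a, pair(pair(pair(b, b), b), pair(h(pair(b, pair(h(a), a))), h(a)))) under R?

1. pair(a, pair(pair(pair(b, b), b), pair(h(pair(b, pair(h(a), a))), h(a))))  →  pair(a, pair(pair(pair(b, b), b), pair(h(pair(b, pair(a, a))), h(a))))   [R3 at 2.2.1.1.2.1]
2. pair(a, pair(pair(pair(b, b), b), pair(h(pair(b, pair(a, a))), h(a))))  →  pair(a, pair(pair(pair(b, b), b), pair(pair(a, a), h(a))))   [R2 at 2.2.1]
3. pair(a, pair(pair(pair(b, b), b), pair(pair(a, a), h(a))))  →  pair(a, pair(pair(pair(b, b), b), pair(pair(a, a), a)))   [R3 at 2.2.2]

pair(a, pair(pair(pair(b, b), b), pair(pair(a, a), a)))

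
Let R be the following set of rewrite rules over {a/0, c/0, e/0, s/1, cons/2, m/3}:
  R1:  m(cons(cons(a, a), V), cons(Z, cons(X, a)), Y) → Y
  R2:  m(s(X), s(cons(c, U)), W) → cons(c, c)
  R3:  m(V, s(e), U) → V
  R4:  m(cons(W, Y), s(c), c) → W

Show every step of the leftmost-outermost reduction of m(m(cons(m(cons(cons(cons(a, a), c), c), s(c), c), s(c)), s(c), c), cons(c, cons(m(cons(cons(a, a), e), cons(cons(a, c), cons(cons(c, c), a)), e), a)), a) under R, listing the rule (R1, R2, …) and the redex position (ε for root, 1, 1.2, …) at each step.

a

1. m(m(cons(m(cons(cons(cons(a, a), c), c), s(c), c), s(c)), s(c), c), cons(c, cons(m(cons(cons(a, a), e), cons(cons(a, c), cons(cons(c, c), a)), e), a)), a)  →  m(m(cons(cons(cons(a, a), c), c), s(c), c), cons(c, cons(m(cons(cons(a, a), e), cons(cons(a, c), cons(cons(c, c), a)), e), a)), a)   [R4 at 1]
2. m(m(cons(cons(cons(a, a), c), c), s(c), c), cons(c, cons(m(cons(cons(a, a), e), cons(cons(a, c), cons(cons(c, c), a)), e), a)), a)  →  m(cons(cons(a, a), c), cons(c, cons(m(cons(cons(a, a), e), cons(cons(a, c), cons(cons(c, c), a)), e), a)), a)   [R4 at 1]
3. m(cons(cons(a, a), c), cons(c, cons(m(cons(cons(a, a), e), cons(cons(a, c), cons(cons(c, c), a)), e), a)), a)  →  a   [R1 at ε]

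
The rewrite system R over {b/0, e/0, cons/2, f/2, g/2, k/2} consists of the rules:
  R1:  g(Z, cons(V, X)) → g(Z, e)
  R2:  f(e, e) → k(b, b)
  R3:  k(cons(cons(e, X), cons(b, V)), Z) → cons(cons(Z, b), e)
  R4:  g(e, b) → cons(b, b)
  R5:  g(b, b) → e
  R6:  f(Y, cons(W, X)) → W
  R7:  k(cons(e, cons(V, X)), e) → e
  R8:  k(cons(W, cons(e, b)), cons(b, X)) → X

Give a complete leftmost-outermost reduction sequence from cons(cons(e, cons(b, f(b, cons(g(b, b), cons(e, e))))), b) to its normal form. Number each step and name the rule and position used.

cons(cons(e, cons(b, e)), b)

1. cons(cons(e, cons(b, f(b, cons(g(b, b), cons(e, e))))), b)  →  cons(cons(e, cons(b, g(b, b))), b)   [R6 at 1.2.2]
2. cons(cons(e, cons(b, g(b, b))), b)  →  cons(cons(e, cons(b, e)), b)   [R5 at 1.2.2]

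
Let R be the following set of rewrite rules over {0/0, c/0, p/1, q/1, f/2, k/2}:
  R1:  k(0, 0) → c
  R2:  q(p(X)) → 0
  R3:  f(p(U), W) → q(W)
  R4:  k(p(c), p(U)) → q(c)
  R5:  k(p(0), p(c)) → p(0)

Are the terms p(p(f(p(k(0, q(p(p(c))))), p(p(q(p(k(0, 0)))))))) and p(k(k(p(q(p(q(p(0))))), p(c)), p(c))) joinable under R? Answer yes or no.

yes — NF(t₁) = p(p(0)), NF(t₂) = p(p(0))

Reduce t₁ = p(p(f(p(k(0, q(p(p(c))))), p(p(q(p(k(0, 0)))))))):
1. p(p(f(p(k(0, q(p(p(c))))), p(p(q(p(k(0, 0))))))))  →  p(p(q(p(p(q(p(k(0, 0))))))))   [R3 at 1.1]
2. p(p(q(p(p(q(p(k(0, 0))))))))  →  p(p(0))   [R2 at 1.1]

Reduce t₂ = p(k(k(p(q(p(q(p(0))))), p(c)), p(c))):
1. p(k(k(p(q(p(q(p(0))))), p(c)), p(c)))  →  p(k(k(p(0), p(c)), p(c)))   [R2 at 1.1.1.1]
2. p(k(k(p(0), p(c)), p(c)))  →  p(k(p(0), p(c)))   [R5 at 1.1]
3. p(k(p(0), p(c)))  →  p(p(0))   [R5 at 1]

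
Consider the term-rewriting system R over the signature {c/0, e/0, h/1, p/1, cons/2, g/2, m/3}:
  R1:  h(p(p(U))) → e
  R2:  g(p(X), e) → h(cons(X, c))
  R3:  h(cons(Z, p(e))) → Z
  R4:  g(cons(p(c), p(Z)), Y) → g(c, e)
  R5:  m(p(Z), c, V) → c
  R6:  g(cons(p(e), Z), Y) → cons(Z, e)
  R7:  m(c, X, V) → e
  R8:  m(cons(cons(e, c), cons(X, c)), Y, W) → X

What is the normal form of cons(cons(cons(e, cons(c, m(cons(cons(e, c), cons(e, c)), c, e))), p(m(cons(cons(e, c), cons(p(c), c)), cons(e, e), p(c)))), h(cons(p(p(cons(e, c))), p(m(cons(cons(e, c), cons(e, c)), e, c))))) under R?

1. cons(cons(cons(e, cons(c, m(cons(cons(e, c), cons(e, c)), c, e))), p(m(cons(cons(e, c), cons(p(c), c)), cons(e, e), p(c)))), h(cons(p(p(cons(e, c))), p(m(cons(cons(e, c), cons(e, c)), e, c)))))  →  cons(cons(cons(e, cons(c, e)), p(m(cons(cons(e, c), cons(p(c), c)), cons(e, e), p(c)))), h(cons(p(p(cons(e, c))), p(m(cons(cons(e, c), cons(e, c)), e, c)))))   [R8 at 1.1.2.2]
2. cons(cons(cons(e, cons(c, e)), p(m(cons(cons(e, c), cons(p(c), c)), cons(e, e), p(c)))), h(cons(p(p(cons(e, c))), p(m(cons(cons(e, c), cons(e, c)), e, c)))))  →  cons(cons(cons(e, cons(c, e)), p(p(c))), h(cons(p(p(cons(e, c))), p(m(cons(cons(e, c), cons(e, c)), e, c)))))   [R8 at 1.2.1]
3. cons(cons(cons(e, cons(c, e)), p(p(c))), h(cons(p(p(cons(e, c))), p(m(cons(cons(e, c), cons(e, c)), e, c)))))  →  cons(cons(cons(e, cons(c, e)), p(p(c))), h(cons(p(p(cons(e, c))), p(e))))   [R8 at 2.1.2.1]
4. cons(cons(cons(e, cons(c, e)), p(p(c))), h(cons(p(p(cons(e, c))), p(e))))  →  cons(cons(cons(e, cons(c, e)), p(p(c))), p(p(cons(e, c))))   [R3 at 2]

cons(cons(cons(e, cons(c, e)), p(p(c))), p(p(cons(e, c))))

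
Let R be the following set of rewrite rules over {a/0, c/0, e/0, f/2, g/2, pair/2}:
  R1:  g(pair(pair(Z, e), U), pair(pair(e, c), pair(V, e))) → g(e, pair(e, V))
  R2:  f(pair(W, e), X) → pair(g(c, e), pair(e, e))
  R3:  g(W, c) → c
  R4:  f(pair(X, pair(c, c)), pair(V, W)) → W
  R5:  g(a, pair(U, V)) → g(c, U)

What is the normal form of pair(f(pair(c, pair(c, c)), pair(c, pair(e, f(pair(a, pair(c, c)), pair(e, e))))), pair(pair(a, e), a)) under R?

pair(pair(e, e), pair(pair(a, e), a))

1. pair(f(pair(c, pair(c, c)), pair(c, pair(e, f(pair(a, pair(c, c)), pair(e, e))))), pair(pair(a, e), a))  →  pair(pair(e, f(pair(a, pair(c, c)), pair(e, e))), pair(pair(a, e), a))   [R4 at 1]
2. pair(pair(e, f(pair(a, pair(c, c)), pair(e, e))), pair(pair(a, e), a))  →  pair(pair(e, e), pair(pair(a, e), a))   [R4 at 1.2]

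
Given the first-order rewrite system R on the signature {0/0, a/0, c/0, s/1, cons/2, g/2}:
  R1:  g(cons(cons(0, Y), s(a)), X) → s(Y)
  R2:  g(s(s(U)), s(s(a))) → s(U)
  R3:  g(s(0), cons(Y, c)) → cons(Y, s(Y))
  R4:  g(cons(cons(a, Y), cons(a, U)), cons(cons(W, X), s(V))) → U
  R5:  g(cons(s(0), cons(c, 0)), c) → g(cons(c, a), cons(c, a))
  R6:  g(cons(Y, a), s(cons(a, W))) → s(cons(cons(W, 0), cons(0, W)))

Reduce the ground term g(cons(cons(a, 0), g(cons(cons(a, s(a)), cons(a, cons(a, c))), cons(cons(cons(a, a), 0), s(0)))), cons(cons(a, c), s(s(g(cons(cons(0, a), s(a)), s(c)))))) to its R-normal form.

1. g(cons(cons(a, 0), g(cons(cons(a, s(a)), cons(a, cons(a, c))), cons(cons(cons(a, a), 0), s(0)))), cons(cons(a, c), s(s(g(cons(cons(0, a), s(a)), s(c))))))  →  g(cons(cons(a, 0), cons(a, c)), cons(cons(a, c), s(s(g(cons(cons(0, a), s(a)), s(c))))))   [R4 at 1.2]
2. g(cons(cons(a, 0), cons(a, c)), cons(cons(a, c), s(s(g(cons(cons(0, a), s(a)), s(c))))))  →  c   [R4 at ε]

c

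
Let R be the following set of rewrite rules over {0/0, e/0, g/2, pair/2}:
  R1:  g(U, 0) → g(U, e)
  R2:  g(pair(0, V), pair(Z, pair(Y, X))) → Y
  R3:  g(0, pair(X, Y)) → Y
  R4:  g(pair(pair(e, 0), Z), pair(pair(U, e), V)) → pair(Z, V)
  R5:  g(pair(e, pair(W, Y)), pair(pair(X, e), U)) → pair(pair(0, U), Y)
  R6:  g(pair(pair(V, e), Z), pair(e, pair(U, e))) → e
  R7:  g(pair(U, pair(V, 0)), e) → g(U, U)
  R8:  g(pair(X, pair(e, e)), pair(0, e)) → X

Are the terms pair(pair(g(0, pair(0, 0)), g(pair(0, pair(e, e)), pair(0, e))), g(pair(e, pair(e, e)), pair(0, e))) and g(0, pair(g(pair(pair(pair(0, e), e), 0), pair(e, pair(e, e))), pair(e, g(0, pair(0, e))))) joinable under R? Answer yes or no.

Reduce t₁ = pair(pair(g(0, pair(0, 0)), g(pair(0, pair(e, e)), pair(0, e))), g(pair(e, pair(e, e)), pair(0, e))):
1. pair(pair(g(0, pair(0, 0)), g(pair(0, pair(e, e)), pair(0, e))), g(pair(e, pair(e, e)), pair(0, e)))  →  pair(pair(0, g(pair(0, pair(e, e)), pair(0, e))), g(pair(e, pair(e, e)), pair(0, e)))   [R3 at 1.1]
2. pair(pair(0, g(pair(0, pair(e, e)), pair(0, e))), g(pair(e, pair(e, e)), pair(0, e)))  →  pair(pair(0, 0), g(pair(e, pair(e, e)), pair(0, e)))   [R8 at 1.2]
3. pair(pair(0, 0), g(pair(e, pair(e, e)), pair(0, e)))  →  pair(pair(0, 0), e)   [R8 at 2]

Reduce t₂ = g(0, pair(g(pair(pair(pair(0, e), e), 0), pair(e, pair(e, e))), pair(e, g(0, pair(0, e))))):
1. g(0, pair(g(pair(pair(pair(0, e), e), 0), pair(e, pair(e, e))), pair(e, g(0, pair(0, e)))))  →  pair(e, g(0, pair(0, e)))   [R3 at ε]
2. pair(e, g(0, pair(0, e)))  →  pair(e, e)   [R3 at 2]

no — NF(t₁) = pair(pair(0, 0), e), NF(t₂) = pair(e, e)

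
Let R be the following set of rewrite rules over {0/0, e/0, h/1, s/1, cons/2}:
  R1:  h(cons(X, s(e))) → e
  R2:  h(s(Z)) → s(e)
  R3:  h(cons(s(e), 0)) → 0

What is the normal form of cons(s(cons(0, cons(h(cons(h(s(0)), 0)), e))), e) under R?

cons(s(cons(0, cons(0, e))), e)

1. cons(s(cons(0, cons(h(cons(h(s(0)), 0)), e))), e)  →  cons(s(cons(0, cons(h(cons(s(e), 0)), e))), e)   [R2 at 1.1.2.1.1.1]
2. cons(s(cons(0, cons(h(cons(s(e), 0)), e))), e)  →  cons(s(cons(0, cons(0, e))), e)   [R3 at 1.1.2.1]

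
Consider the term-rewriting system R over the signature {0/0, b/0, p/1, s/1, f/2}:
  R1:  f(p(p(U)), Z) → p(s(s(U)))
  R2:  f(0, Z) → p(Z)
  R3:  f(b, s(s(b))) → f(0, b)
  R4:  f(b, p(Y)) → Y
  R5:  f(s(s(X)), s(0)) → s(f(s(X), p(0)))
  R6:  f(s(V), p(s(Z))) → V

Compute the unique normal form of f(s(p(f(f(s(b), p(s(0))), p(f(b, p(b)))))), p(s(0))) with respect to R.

1. f(s(p(f(f(s(b), p(s(0))), p(f(b, p(b)))))), p(s(0)))  →  p(f(f(s(b), p(s(0))), p(f(b, p(b)))))   [R6 at ε]
2. p(f(f(s(b), p(s(0))), p(f(b, p(b)))))  →  p(f(b, p(f(b, p(b)))))   [R6 at 1.1]
3. p(f(b, p(f(b, p(b)))))  →  p(f(b, p(b)))   [R4 at 1]
4. p(f(b, p(b)))  →  p(b)   [R4 at 1]

p(b)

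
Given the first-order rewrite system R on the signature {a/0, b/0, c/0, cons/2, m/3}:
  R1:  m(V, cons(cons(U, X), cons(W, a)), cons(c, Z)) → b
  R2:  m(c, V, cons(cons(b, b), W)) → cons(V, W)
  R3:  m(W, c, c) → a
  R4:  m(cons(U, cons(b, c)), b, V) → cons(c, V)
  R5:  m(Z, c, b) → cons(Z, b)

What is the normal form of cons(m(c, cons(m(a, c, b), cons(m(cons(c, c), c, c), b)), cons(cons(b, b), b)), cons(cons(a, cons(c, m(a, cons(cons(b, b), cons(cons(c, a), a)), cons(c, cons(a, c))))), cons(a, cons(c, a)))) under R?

1. cons(m(c, cons(m(a, c, b), cons(m(cons(c, c), c, c), b)), cons(cons(b, b), b)), cons(cons(a, cons(c, m(a, cons(cons(b, b), cons(cons(c, a), a)), cons(c, cons(a, c))))), cons(a, cons(c, a))))  →  cons(cons(cons(m(a, c, b), cons(m(cons(c, c), c, c), b)), b), cons(cons(a, cons(c, m(a, cons(cons(b, b), cons(cons(c, a), a)), cons(c, cons(a, c))))), cons(a, cons(c, a))))   [R2 at 1]
2. cons(cons(cons(m(a, c, b), cons(m(cons(c, c), c, c), b)), b), cons(cons(a, cons(c, m(a, cons(cons(b, b), cons(cons(c, a), a)), cons(c, cons(a, c))))), cons(a, cons(c, a))))  →  cons(cons(cons(cons(a, b), cons(m(cons(c, c), c, c), b)), b), cons(cons(a, cons(c, m(a, cons(cons(b, b), cons(cons(c, a), a)), cons(c, cons(a, c))))), cons(a, cons(c, a))))   [R5 at 1.1.1]
3. cons(cons(cons(cons(a, b), cons(m(cons(c, c), c, c), b)), b), cons(cons(a, cons(c, m(a, cons(cons(b, b), cons(cons(c, a), a)), cons(c, cons(a, c))))), cons(a, cons(c, a))))  →  cons(cons(cons(cons(a, b), cons(a, b)), b), cons(cons(a, cons(c, m(a, cons(cons(b, b), cons(cons(c, a), a)), cons(c, cons(a, c))))), cons(a, cons(c, a))))   [R3 at 1.1.2.1]
4. cons(cons(cons(cons(a, b), cons(a, b)), b), cons(cons(a, cons(c, m(a, cons(cons(b, b), cons(cons(c, a), a)), cons(c, cons(a, c))))), cons(a, cons(c, a))))  →  cons(cons(cons(cons(a, b), cons(a, b)), b), cons(cons(a, cons(c, b)), cons(a, cons(c, a))))   [R1 at 2.1.2.2]

cons(cons(cons(cons(a, b), cons(a, b)), b), cons(cons(a, cons(c, b)), cons(a, cons(c, a))))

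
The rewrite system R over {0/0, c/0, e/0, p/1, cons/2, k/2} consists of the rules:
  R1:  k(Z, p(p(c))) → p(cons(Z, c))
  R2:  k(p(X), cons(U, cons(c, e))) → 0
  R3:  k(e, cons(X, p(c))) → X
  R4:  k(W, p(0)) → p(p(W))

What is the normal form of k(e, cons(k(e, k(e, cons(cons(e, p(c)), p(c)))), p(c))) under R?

1. k(e, cons(k(e, k(e, cons(cons(e, p(c)), p(c)))), p(c)))  →  k(e, k(e, cons(cons(e, p(c)), p(c))))   [R3 at ε]
2. k(e, k(e, cons(cons(e, p(c)), p(c))))  →  k(e, cons(e, p(c)))   [R3 at 2]
3. k(e, cons(e, p(c)))  →  e   [R3 at ε]

e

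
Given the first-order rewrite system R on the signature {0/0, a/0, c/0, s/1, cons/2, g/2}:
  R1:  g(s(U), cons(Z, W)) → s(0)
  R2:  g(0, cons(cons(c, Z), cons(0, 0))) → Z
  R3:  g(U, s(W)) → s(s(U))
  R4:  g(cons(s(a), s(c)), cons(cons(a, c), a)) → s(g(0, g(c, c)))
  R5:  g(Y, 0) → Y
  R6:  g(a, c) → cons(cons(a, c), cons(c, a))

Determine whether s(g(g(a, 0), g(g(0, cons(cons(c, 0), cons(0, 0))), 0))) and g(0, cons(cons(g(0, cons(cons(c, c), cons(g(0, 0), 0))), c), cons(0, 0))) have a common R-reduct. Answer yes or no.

Reduce t₁ = s(g(g(a, 0), g(g(0, cons(cons(c, 0), cons(0, 0))), 0))):
1. s(g(g(a, 0), g(g(0, cons(cons(c, 0), cons(0, 0))), 0)))  →  s(g(a, g(g(0, cons(cons(c, 0), cons(0, 0))), 0)))   [R5 at 1.1]
2. s(g(a, g(g(0, cons(cons(c, 0), cons(0, 0))), 0)))  →  s(g(a, g(0, cons(cons(c, 0), cons(0, 0)))))   [R5 at 1.2]
3. s(g(a, g(0, cons(cons(c, 0), cons(0, 0)))))  →  s(g(a, 0))   [R2 at 1.2]
4. s(g(a, 0))  →  s(a)   [R5 at 1]

Reduce t₂ = g(0, cons(cons(g(0, cons(cons(c, c), cons(g(0, 0), 0))), c), cons(0, 0))):
1. g(0, cons(cons(g(0, cons(cons(c, c), cons(g(0, 0), 0))), c), cons(0, 0)))  →  g(0, cons(cons(g(0, cons(cons(c, c), cons(0, 0))), c), cons(0, 0)))   [R5 at 2.1.1.2.2.1]
2. g(0, cons(cons(g(0, cons(cons(c, c), cons(0, 0))), c), cons(0, 0)))  →  g(0, cons(cons(c, c), cons(0, 0)))   [R2 at 2.1.1]
3. g(0, cons(cons(c, c), cons(0, 0)))  →  c   [R2 at ε]

no — NF(t₁) = s(a), NF(t₂) = c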